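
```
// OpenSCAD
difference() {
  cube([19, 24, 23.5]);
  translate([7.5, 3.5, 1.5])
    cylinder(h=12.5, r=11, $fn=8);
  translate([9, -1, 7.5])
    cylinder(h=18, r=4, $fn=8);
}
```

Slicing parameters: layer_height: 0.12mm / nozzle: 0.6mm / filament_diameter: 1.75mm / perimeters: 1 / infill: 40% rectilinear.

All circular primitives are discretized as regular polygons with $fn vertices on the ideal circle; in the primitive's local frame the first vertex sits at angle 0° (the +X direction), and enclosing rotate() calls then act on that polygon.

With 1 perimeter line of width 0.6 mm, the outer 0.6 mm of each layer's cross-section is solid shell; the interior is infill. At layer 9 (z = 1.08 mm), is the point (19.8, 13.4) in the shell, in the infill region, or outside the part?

outside

At z = 1.08 mm: the cube is present — its section is the full 19×24 rectangle; the cylinder at (7.5, 3.5) is not intersected at this z (z outside [1.5, 14]); the cylinder at (9, -1) is absent (z outside [7.5, 25.5]); After the difference (first − rest): none of the subtracted shapes is present at this height, so the 19×24 cube is unchanged — 1 connected region. Overall, the cross-section is a single solid region. The nearest boundary edge runs (19.00, 0.00)→(19.00, 24.00); distance from the point to it = 0.80 mm. The point is not inside any of the regions above, so it lies outside the cross-section (0.80 mm from the nearest boundary).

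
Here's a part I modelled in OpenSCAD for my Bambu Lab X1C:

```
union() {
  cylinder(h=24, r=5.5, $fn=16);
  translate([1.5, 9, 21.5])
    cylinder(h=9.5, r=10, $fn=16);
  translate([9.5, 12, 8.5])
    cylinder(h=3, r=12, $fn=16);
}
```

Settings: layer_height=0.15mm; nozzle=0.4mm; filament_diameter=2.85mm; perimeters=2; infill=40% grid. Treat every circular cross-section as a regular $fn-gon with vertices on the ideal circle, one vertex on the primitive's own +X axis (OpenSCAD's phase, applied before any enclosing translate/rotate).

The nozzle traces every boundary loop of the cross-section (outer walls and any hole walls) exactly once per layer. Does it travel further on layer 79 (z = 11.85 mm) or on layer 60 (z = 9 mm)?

layer 60 (z = 9 mm)

Layer 79 (z = 11.85): the r=5.5 cylinder gives a regular 16-gon of circumradius 5.5 (constant along its height) (perimeter = 2·16·5.500·sin(180°/16) = 34.34 mm); the cylinder at (1.5, 9) is absent (z outside [21.5, 31]); the cylinder at (9.5, 12) is absent (z outside [8.5, 11.5]); Taking the union: only the r=5.5 cylinder is present, so the union is just that shape — boundary = 34.34 mm. So its perimeter = 34.34 mm. Layer 60 (z = 9): the r=5.5 cylinder contributes a regular 16-gon of circumradius 5.5 (perimeter = 2·16·5.500·sin(180°/16) = 34.34 mm); the cylinder at (1.5, 9) does not reach this height (z outside [21.5, 31]); the r=12 cylinder at (9.5, 12) contributes a regular 16-gon of circumradius 12 (perimeter = 2·16·12.000·sin(180°/16) = 74.91 mm); Combining (union): the regions partially overlap (shared area 9.82 mm²), so the edge portions inside another operand are dropped and the merged outline is re-measured after clipping — boundary = 93.79 mm. So its perimeter = 93.79 mm. Layer 60 is larger (93.79 vs 34.34 mm).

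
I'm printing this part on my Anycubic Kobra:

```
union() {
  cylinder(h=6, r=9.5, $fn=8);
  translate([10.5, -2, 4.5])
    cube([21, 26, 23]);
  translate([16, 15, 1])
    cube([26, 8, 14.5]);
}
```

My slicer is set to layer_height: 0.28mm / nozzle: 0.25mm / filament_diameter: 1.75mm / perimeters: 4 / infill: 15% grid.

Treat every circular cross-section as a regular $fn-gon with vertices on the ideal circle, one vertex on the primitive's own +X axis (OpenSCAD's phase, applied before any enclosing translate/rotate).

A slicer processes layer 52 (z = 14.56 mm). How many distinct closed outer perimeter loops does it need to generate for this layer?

At z = 14.56 mm: the cylinder does not reach this height (z outside [0, 6]); the cube at (10.5, -2) is present — its section is the full 21×26 rectangle; the cube at (16, 15) (footprint 26×8) is included at this height; Combining (union): the regions partially overlap (shared area 124.00 mm²), so overlapping operands fuse into one piece — 1 connected region. The result has 1 disconnected region.

1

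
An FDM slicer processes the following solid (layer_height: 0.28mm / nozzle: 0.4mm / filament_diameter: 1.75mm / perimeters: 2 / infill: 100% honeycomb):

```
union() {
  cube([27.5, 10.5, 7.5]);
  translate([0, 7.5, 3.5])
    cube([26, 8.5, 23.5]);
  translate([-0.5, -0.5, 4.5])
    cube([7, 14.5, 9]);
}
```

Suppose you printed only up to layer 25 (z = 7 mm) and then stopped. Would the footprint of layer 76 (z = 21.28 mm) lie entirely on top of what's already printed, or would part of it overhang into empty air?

Compare the two slices. At z = 7: the cube (footprint 27.5×10.5) is included at this height (area 288.75 mm²); the cube at (0, 7.5) (footprint 26×8.5) is included at this height (area 221.00 mm²); the cube at (-0.5, -0.5) is present — its section is the full 7×14.5 rectangle (area 101.50 mm²); Taking the union: the regions partially overlap — summed areas 611.25 mm² minus the doubly-counted overlap 169.00 mm² gives 442.25 mm² — area = 442.25 mm². At z = 21.28: the cube is absent (z outside [0, 7.5]); the cube at (0, 7.5) (footprint 26×8.5) is included at this height (area 221.00 mm²); the cube at (-0.5, -0.5) is absent (z outside [4.5, 13.5]); Merging all regions: only the 26×8.5 cube at (0, 7.5) is present, so the union is just that shape — area = 221.00 mm². Checking containment: the cross-section at z = 21.28 is a subset of the cross-section at z = 7.

entirely on top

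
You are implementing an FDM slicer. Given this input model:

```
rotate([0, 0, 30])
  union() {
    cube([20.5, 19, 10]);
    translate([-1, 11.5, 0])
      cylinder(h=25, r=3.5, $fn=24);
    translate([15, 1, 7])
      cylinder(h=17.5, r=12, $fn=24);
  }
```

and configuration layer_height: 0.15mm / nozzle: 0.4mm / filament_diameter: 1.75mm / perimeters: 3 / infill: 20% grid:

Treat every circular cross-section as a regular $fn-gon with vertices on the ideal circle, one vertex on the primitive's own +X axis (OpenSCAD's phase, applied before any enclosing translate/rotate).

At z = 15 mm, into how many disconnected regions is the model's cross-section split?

At z = 15 mm: the cube is not intersected at this z (z outside [0, 10]); the cylinder at (-1, 11.5): section is a regular 24-gon, circumradius r=3.5; the r=12 cylinder at (15, 1) contributes a regular 24-gon of circumradius 12; Combining (union): the 2 present regions are separate (no shared area or edge), so areas and boundary lengths simply add and each stays a separate island — 2 connected regions; (whole slice rotated 30° about Z — lengths, areas and connectivity unchanged). The result has 2 disconnected regions.

2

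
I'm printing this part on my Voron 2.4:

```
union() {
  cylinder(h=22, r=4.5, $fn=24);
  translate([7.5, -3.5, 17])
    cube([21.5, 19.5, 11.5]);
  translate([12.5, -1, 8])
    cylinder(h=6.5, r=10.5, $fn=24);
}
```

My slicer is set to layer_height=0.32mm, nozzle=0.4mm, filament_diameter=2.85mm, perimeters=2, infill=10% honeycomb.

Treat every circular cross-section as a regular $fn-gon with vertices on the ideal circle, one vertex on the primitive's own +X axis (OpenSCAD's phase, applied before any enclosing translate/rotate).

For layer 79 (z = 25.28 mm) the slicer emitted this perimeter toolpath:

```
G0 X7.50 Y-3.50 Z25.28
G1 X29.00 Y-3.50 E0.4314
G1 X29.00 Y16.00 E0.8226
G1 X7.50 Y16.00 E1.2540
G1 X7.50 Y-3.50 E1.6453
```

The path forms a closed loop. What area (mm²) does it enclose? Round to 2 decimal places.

Apply the shoelace formula to the sequence of (X, Y) vertices; enclosed area = 419.25 mm².

419.25 mm²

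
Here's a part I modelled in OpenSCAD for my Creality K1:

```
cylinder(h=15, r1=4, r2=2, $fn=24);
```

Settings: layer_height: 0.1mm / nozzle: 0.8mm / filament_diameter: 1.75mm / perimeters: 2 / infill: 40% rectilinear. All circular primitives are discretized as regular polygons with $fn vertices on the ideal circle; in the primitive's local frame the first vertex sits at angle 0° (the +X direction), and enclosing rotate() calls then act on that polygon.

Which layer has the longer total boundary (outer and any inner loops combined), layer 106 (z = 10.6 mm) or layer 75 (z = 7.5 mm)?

Layer 106 (z = 10.6): the cone: at t=0.707 of its height the radius interpolates to r₁+(r₂−r₁)t = 2.587, giving a regular 24-gon of that circumradius (perimeter = 2·24·2.587·sin(180°/24) = 16.21 mm). So its perimeter = 16.21 mm. Layer 75 (z = 7.5): the cone contributes a regular 24-gon of circumradius 3.000 (interpolated between r1=4 and r2=2 at t=0.500) (perimeter = 2·24·3.000·sin(180°/24) = 18.80 mm). So its perimeter = 18.80 mm. Layer 75 is larger (18.80 vs 16.21 mm).

layer 75 (z = 7.5 mm)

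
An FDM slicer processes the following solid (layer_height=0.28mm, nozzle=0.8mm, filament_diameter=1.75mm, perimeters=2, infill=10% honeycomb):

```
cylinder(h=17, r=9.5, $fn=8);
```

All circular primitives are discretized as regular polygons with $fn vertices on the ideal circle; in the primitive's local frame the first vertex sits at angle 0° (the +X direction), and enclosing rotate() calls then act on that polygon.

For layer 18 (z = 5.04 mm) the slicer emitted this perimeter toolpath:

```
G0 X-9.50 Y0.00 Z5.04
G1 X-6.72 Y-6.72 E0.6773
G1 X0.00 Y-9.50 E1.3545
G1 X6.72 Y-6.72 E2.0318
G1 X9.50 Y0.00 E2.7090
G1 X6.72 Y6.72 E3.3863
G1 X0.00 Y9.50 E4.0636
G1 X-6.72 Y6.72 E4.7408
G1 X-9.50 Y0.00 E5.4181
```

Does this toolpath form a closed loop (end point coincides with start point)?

Start point (G0): (-9.50, 0.00). End point (last G1): the path returns to the start — closed.

yes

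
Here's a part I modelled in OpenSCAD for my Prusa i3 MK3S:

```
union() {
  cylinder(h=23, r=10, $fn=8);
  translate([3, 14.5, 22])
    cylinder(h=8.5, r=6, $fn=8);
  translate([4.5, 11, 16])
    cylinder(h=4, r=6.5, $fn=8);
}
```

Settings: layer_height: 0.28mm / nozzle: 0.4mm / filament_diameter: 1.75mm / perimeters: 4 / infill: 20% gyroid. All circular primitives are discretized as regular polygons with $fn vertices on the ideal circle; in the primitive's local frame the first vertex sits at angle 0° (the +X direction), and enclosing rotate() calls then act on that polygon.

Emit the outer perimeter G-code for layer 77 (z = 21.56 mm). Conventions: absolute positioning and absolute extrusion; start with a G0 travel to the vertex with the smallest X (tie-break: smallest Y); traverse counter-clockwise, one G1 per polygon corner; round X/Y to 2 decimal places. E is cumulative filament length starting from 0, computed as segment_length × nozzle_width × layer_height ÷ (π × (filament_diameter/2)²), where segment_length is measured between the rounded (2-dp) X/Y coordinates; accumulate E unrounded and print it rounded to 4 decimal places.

G0 X-10.00 Y0.00 Z21.56
G1 X-7.07 Y-7.07 E0.3564
G1 X0.00 Y-10.00 E0.7127
G1 X7.07 Y-7.07 E1.0691
G1 X10.00 Y0.00 E1.4254
G1 X7.07 Y7.07 E1.7818
G1 X0.00 Y10.00 E2.1382
G1 X-7.07 Y7.07 E2.4945
G1 X-10.00 Y0.00 E2.8509

At z = 21.56 mm: the r=10 cylinder contributes a regular 8-gon of circumradius 10; the cylinder at (3, 14.5) is absent (z outside [22, 30.5]); the cylinder at (4.5, 11) is absent (z outside [16, 20]); Combining (union): only the r=10 cylinder is present, so the union is just that shape — 1 connected region. The outline is a single polygon with 8 vertices. Extrusion per mm of travel: 0.4 × 0.28 / (π × 0.875²) = 0.046564. Accumulating E over each segment gives final E = 2.8509.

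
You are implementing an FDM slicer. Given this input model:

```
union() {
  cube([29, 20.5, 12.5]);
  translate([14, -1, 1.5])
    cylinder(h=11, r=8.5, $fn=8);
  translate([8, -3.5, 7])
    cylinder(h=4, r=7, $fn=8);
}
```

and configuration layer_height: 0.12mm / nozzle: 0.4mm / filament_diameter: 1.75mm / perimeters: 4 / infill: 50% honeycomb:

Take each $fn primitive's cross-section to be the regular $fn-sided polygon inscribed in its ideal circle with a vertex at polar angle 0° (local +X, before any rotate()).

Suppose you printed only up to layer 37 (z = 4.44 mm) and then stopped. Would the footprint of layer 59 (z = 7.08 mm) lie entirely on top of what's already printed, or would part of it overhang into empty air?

Compare the two slices. At z = 4.44: the cube (footprint 29×20.5) is included at this height (area 594.50 mm²); the cylinder at (14, -1): section is a regular 8-gon, circumradius r=8.5 (area = (8/2)·8.500²·sin(360°/8) = 204.35 mm²); the cylinder at (8, -3.5) is absent (z outside [7, 11]); Combining (union): the regions partially overlap — summed areas 798.85 mm² minus the doubly-counted overlap 85.59 mm² gives 713.26 mm² — area = 713.26 mm². At z = 7.08: the cube is present — its section is the full 29×20.5 rectangle (area 594.50 mm²); the r=8.5 cylinder at (14, -1) contributes a regular 8-gon of circumradius 8.5 (area = (8/2)·8.500²·sin(360°/8) = 204.35 mm²); the r=7 cylinder at (8, -3.5) gives a regular 8-gon of circumradius 7 (constant along its height) (area = (8/2)·7.000²·sin(360°/8) = 138.59 mm²); Merging all regions: the regions partially overlap — summed areas 937.45 mm² minus the doubly-counted overlap 170.08 mm² gives 767.37 mm² — area = 767.37 mm². Checking containment: at z = 7.08 the cross-section extends beyond the z = 4.44 cross-section by about 54.11 mm².

part overhangs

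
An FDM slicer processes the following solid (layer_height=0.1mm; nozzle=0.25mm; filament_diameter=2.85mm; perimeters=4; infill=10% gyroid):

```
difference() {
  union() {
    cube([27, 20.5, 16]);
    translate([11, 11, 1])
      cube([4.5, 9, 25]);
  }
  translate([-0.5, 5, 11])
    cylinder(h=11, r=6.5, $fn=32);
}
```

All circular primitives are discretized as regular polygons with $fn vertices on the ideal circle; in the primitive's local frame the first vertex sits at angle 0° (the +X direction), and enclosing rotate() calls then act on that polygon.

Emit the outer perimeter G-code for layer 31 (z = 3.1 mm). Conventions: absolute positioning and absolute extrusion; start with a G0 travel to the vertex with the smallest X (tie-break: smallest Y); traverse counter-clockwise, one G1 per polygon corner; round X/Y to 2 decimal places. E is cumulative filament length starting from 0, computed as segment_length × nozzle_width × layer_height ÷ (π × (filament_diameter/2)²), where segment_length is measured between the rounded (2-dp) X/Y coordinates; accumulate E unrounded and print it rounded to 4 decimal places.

G0 X0.00 Y0.00 Z3.10
G1 X27.00 Y0.00 E0.1058
G1 X27.00 Y20.50 E0.1861
G1 X0.00 Y20.50 E0.2920
G1 X0.00 Y0.00 E0.3723

At z = 3.1 mm: the cube is present — its section is the full 27×20.5 rectangle; the cube at (11, 11) (footprint 4.5×9) is included at this height; Combining (union): the 4.5×9 cube at (11, 11) lies entirely inside the 27×20.5 cube, so the union is just the 27×20.5 cube — 1 connected region; the cylinder at (-0.5, 5) is not intersected at this z (z outside [11, 22]); Taking the first minus the rest: none of the subtracted shapes is present at this height, so that combined region is unchanged — 1 connected region. The outline is a single polygon with 4 vertices. Extrusion per mm of travel: 0.25 × 0.1 / (π × 1.425²) = 0.003919. Accumulating E over each segment gives final E = 0.3723.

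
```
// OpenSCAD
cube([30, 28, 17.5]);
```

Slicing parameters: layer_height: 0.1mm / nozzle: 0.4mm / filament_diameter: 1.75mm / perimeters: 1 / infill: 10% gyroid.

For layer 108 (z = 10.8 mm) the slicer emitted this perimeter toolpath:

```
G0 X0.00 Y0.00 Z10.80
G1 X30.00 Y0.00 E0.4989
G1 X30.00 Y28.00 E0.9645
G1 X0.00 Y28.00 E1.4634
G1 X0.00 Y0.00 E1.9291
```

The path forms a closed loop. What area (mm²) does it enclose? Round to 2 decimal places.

840.00 mm²

Apply the shoelace formula to the sequence of (X, Y) vertices; enclosed area = 840.00 mm².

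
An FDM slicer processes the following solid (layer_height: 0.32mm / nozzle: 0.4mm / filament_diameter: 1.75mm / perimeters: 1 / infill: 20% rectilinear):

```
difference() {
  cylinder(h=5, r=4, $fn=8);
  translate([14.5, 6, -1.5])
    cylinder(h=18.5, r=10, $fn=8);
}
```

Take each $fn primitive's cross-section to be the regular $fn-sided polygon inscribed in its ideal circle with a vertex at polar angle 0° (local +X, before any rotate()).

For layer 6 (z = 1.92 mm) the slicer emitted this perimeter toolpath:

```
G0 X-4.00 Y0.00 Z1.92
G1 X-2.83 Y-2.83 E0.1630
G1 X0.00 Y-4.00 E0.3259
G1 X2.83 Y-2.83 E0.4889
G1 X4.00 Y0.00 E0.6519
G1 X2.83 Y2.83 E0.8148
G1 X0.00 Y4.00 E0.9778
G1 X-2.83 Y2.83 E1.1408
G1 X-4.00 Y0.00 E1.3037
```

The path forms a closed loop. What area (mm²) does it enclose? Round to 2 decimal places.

45.28 mm²

Apply the shoelace formula to the sequence of (X, Y) vertices; enclosed area = 45.28 mm².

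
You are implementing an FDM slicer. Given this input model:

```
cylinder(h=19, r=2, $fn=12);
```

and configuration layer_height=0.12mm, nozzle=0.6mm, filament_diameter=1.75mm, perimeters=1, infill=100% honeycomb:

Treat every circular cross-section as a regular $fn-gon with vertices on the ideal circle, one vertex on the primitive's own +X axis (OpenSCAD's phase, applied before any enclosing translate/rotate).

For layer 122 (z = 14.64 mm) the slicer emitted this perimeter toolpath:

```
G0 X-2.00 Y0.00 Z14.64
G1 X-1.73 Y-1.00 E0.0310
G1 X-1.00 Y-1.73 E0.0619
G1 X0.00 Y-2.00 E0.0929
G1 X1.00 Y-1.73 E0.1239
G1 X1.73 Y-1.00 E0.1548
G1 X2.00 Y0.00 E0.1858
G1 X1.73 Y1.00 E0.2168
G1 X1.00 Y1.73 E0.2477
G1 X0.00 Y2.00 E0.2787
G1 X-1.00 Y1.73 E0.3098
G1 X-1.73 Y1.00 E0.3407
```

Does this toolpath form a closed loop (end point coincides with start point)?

Start point (G0): (-2.00, 0.00). End point (last G1): the path does not return to the start — open.

no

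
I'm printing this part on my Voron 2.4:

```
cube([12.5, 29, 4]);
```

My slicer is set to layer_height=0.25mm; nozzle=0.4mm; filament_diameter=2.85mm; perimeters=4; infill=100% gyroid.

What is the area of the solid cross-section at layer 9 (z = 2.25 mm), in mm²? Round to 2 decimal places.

362.50 mm²

At z = 2.25 mm: the cube is present — its section is the full 12.5×29 rectangle (area 362.50 mm²). Overall, the cross-section is a single solid region. Net area = 362.50 mm².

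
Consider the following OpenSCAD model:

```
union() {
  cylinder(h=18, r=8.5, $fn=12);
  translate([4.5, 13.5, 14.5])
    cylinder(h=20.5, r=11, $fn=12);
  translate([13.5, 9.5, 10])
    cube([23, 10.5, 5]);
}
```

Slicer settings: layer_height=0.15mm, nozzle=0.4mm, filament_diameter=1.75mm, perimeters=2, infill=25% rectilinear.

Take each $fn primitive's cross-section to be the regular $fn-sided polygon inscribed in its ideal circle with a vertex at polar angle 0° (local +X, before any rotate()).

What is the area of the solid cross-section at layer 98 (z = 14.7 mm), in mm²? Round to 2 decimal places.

766.96 mm²

At z = 14.7 mm: the cylinder: section is a regular 12-gon, circumradius r=8.5 (area = (12/2)·8.500²·sin(360°/12) = 216.75 mm²); the r=11 cylinder at (4.5, 13.5) contributes a regular 12-gon of circumradius 11 (area = (12/2)·11.000²·sin(360°/12) = 363.00 mm²); the cube at (13.5, 9.5) (footprint 23×10.5) is included at this height (area 241.50 mm²); Taking the union: the regions partially overlap — summed areas 821.25 mm² minus the doubly-counted overlap 54.29 mm² gives 766.96 mm² — area = 766.96 mm². Overall, the cross-section is a single solid region. Net area = 766.96 mm².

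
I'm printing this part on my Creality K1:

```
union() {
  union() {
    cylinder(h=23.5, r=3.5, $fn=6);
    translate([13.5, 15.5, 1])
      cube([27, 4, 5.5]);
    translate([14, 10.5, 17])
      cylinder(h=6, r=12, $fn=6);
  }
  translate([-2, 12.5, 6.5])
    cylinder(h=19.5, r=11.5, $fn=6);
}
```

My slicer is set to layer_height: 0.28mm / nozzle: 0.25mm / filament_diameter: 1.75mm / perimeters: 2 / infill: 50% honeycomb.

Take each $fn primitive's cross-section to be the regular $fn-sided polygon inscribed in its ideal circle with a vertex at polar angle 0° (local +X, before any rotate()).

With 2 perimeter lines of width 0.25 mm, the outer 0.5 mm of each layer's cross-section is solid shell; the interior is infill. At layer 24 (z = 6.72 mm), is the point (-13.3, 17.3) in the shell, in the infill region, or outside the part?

outside

At z = 6.72 mm: the r=3.5 cylinder contributes a regular 6-gon of circumradius 3.5; the cube at (13.5, 15.5) is absent (z outside [1, 6.5]); the cylinder at (14, 10.5) is absent (z outside [17, 23]); Combining (union): only the r=3.5 cylinder is present, so the union is just that shape — 1 connected region; the cylinder at (-2, 12.5): section is a regular 6-gon, circumradius r=11.5; Combining (union): the regions partially overlap (shared area 1.86 mm²), so overlapping operands fuse into one piece — 1 connected region. Overall, the cross-section is a single solid region. The nearest boundary edge runs (-13.50, 12.50)→(-7.75, 22.46); distance from the point to it = 2.23 mm. The point is not inside any of the regions above, so it lies outside the cross-section (2.23 mm from the nearest boundary).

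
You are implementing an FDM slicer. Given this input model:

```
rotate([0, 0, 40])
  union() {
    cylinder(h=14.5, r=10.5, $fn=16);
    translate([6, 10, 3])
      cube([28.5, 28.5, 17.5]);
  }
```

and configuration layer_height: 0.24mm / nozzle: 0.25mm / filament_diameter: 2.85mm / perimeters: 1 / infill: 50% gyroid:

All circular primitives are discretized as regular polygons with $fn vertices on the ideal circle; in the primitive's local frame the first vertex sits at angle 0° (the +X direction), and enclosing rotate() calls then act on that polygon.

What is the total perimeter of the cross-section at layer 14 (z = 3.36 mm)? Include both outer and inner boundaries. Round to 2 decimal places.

179.55 mm

At z = 3.36 mm: the r=10.5 cylinder gives a regular 16-gon of circumradius 10.5 (constant along its height) (perimeter = 2·16·10.500·sin(180°/16) = 65.55 mm); the cube at (6, 10) (footprint 28.5×28.5) is included at this height (perimeter 114.00 mm); Merging all regions: the 2 present regions are separate (no shared area or edge), so areas and boundary lengths simply add and each stays a separate island — boundary = 179.55 mm; (whole slice rotated 40° about Z — lengths, areas and connectivity unchanged). Overall, the cross-section has 2 separate islands. Total boundary length (outer) = 179.55 mm.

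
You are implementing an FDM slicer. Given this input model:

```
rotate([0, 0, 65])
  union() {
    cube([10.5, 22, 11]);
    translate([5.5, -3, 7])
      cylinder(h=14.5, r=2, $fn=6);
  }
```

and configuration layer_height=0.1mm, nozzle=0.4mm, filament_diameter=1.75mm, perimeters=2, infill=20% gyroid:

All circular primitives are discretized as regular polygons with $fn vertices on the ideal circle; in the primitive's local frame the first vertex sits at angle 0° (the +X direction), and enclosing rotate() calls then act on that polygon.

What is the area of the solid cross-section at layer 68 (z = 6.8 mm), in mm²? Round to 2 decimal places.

At z = 6.8 mm: the cube (footprint 10.5×22) is included at this height (area 231.00 mm²); the cylinder at (5.5, -3) does not reach this height (z outside [7, 21.5]); Taking the union: only the 10.5×22 cube is present, so the union is just that shape — area = 231.00 mm²; (rotated 65° about Z; rotation is an isometry so areas/perimeters/island counts are preserved). Overall, the cross-section is a single solid region. Net area = 231.00 mm².

231.00 mm²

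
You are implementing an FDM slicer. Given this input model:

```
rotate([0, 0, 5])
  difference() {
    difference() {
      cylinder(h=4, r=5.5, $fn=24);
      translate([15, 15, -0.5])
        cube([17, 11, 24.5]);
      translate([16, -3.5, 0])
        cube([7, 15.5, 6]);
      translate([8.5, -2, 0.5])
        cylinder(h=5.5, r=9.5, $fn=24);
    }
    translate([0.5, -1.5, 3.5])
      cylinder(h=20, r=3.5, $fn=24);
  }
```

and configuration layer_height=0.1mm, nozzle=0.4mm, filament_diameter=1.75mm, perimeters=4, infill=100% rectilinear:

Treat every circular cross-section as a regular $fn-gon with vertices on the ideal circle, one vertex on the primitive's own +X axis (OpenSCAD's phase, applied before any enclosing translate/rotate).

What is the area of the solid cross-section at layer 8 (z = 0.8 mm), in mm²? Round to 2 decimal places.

At z = 0.8 mm: the r=5.5 cylinder contributes a regular 24-gon of circumradius 5.5 (area = (24/2)·5.500²·sin(360°/24) = 93.95 mm²); the 17×11 cube at (15, 15) contributes its full rectangle (area 187.00 mm²); the 7×15.5 cube at (16, -3.5) contributes its full rectangle (area 108.50 mm²); the r=9.5 cylinder at (8.5, -2) gives a regular 24-gon of circumradius 9.5 (constant along its height) (area = (24/2)·9.500²·sin(360°/24) = 280.30 mm²); Subtracting the remaining from the first: starting from the r=5.5 cylinder (93.95 mm²), the 17×11 cube at (15, 15) misses the remaining region (no effect); the 7×15.5 cube at (16, -3.5) misses the remaining region (no effect); the r=9.5 cylinder at (8.5, -2) partially overlaps it — only the 48.76 mm² overlap (of its 280.30 mm²) is removed, clipping the outline — area = 45.19 mm²; the cylinder at (0.5, -1.5) is not intersected at this z (z outside [3.5, 23.5]); Subtracting the remaining from the first: none of the subtracted shapes is present at this height, so that combined region is unchanged — area = 45.19 mm²; (whole slice rotated 5° about Z — lengths, areas and connectivity unchanged). Overall, the cross-section is a single solid region. Net area = 45.19 mm².

45.19 mm²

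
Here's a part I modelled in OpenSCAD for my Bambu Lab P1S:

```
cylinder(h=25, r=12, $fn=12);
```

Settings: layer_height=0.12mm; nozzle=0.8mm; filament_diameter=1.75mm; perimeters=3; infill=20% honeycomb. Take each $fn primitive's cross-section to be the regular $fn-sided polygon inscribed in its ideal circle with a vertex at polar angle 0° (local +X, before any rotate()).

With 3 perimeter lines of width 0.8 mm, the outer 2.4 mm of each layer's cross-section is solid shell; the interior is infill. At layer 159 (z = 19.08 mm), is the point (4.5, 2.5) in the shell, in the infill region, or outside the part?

At z = 19.08 mm: the r=12 cylinder contributes a regular 12-gon of circumradius 12. Overall, the cross-section is a single solid region. The nearest boundary edge runs (12.00, 0.00)→(10.39, 6.00); distance from the point to it = 6.60 mm. The point is inside the cross-section and 6.60 mm from the nearest boundary — more than the 2.4 mm shell width (3 × 0.8), so it's in the infill interior.

infill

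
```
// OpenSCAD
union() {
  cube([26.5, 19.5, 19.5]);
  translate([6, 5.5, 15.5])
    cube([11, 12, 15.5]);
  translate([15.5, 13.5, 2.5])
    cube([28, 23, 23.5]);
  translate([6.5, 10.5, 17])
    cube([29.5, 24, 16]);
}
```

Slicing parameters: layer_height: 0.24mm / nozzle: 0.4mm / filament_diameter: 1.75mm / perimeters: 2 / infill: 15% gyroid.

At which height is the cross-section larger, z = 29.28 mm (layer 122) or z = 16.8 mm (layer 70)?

layer 70 (z = 16.8 mm)

Layer 122 (z = 29.28): the cube is absent (z outside [0, 19.5]); the cube at (6, 5.5) (footprint 11×12) is included at this height (area 132.00 mm²); the cube at (15.5, 13.5) does not reach this height (z outside [2.5, 26]); the cube at (6.5, 10.5) (footprint 29.5×24) is included at this height (area 708.00 mm²); Combining (union): the regions partially overlap — summed areas 840.00 mm² minus the doubly-counted overlap 73.50 mm² gives 766.50 mm² — area = 766.50 mm². So its area = 766.50 mm². Layer 70 (z = 16.8): the 26.5×19.5 cube contributes its full rectangle (area 516.75 mm²); the cube at (6, 5.5) (footprint 11×12) is included at this height (area 132.00 mm²); the cube at (15.5, 13.5) (footprint 28×23) is included at this height (area 644.00 mm²); the cube at (6.5, 10.5) is not intersected at this z (z outside [17, 33]); Combining (union): the regions partially overlap — summed areas 1292.75 mm² minus the doubly-counted overlap 198.00 mm² gives 1094.75 mm² — area = 1094.75 mm². So its area = 1094.75 mm². Layer 70 is larger (1094.75 vs 766.50 mm²).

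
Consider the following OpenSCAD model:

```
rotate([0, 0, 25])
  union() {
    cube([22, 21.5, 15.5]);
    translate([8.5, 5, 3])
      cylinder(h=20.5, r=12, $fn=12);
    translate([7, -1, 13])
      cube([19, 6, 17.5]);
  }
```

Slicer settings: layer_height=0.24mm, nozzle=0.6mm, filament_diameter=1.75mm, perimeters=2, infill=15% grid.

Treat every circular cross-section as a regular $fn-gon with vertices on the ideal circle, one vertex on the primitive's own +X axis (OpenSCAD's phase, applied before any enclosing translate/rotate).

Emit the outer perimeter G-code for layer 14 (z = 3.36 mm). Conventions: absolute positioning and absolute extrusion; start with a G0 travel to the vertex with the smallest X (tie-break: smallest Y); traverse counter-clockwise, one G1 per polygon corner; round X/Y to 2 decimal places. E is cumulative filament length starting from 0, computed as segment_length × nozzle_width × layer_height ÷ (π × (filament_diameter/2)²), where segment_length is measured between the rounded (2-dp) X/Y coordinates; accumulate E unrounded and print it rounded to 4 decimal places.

G0 X-9.09 Y19.49 Z3.36
G1 X-5.45 Y11.68 E0.5159
G1 X-6.36 Y9.17 E0.6757
G1 X-5.29 Y3.05 E1.0477
G1 X-1.29 Y-1.71 E1.4199
G1 X4.54 Y-3.83 E1.7913
G1 X10.66 Y-2.75 E2.1633
G1 X15.42 Y1.24 E2.5352
G1 X17.54 Y7.08 E2.9071
G1 X17.37 Y8.10 E2.9690
G1 X19.94 Y9.30 E3.1388
G1 X10.85 Y28.78 E4.4258
G1 X-9.09 Y19.49 E5.7428

At z = 3.36 mm: the cube is present — its section is the full 22×21.5 rectangle; the r=12 cylinder at (8.5, 5) contributes a regular 12-gon of circumradius 12; the cube at (7, -1) is not intersected at this z (z outside [13, 30.5]); Taking the union: the regions partially overlap (shared area 297.18 mm²), so overlapping operands fuse into one piece — 1 connected region; (whole slice rotated 25° about Z — lengths, areas and connectivity unchanged). The outline is a single polygon with 12 vertices. Extrusion per mm of travel: 0.6 × 0.24 / (π × 0.875²) = 0.059868. Accumulating E over each segment gives final E = 5.7428.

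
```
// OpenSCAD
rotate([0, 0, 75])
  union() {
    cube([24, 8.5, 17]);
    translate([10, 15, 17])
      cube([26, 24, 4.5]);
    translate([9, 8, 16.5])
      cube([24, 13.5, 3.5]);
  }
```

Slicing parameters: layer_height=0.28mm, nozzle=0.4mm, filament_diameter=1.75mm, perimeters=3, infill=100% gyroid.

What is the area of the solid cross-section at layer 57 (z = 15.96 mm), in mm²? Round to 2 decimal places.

At z = 15.96 mm: the 24×8.5 cube contributes its full rectangle (area 204.00 mm²); the cube at (10, 15) does not reach this height (z outside [17, 21.5]); the cube at (9, 8) does not reach this height (z outside [16.5, 20]); Taking the union: only the 24×8.5 cube is present, so the union is just that shape — area = 204.00 mm²; (rotated 75° about Z; rotation is an isometry so areas/perimeters/island counts are preserved). Overall, the cross-section is a single solid region. Net area = 204.00 mm².

204.00 mm²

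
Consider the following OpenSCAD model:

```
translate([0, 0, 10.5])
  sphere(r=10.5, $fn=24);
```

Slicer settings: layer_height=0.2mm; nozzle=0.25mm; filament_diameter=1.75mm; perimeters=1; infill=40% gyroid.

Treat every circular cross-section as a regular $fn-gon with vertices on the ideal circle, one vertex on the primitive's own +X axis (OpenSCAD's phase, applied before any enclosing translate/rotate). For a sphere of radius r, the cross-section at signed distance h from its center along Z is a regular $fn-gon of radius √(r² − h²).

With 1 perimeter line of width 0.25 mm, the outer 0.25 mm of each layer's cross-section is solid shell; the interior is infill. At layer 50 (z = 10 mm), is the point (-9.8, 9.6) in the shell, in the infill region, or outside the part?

outside

At z = 10 mm: the r=10.5 sphere contributes a regular 24-gon of circumradius √(10.5²−0.5²) = 10.488. Overall, the cross-section is a single solid region. The nearest boundary edge runs (-5.24, 9.08)→(-7.42, 7.42); distance from the point to it = 3.23 mm. The point is not inside any of the regions above, so it lies outside the cross-section (3.23 mm from the nearest boundary).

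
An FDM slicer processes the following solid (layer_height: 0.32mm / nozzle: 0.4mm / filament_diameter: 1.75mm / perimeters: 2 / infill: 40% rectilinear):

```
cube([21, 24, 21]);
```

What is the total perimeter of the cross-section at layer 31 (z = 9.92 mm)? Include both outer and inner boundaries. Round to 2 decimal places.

90.00 mm

At z = 9.92 mm: the cube is present — its section is the full 21×24 rectangle (perimeter 90.00 mm). Overall, the cross-section is a single solid region. Total boundary length (outer) = 90.00 mm.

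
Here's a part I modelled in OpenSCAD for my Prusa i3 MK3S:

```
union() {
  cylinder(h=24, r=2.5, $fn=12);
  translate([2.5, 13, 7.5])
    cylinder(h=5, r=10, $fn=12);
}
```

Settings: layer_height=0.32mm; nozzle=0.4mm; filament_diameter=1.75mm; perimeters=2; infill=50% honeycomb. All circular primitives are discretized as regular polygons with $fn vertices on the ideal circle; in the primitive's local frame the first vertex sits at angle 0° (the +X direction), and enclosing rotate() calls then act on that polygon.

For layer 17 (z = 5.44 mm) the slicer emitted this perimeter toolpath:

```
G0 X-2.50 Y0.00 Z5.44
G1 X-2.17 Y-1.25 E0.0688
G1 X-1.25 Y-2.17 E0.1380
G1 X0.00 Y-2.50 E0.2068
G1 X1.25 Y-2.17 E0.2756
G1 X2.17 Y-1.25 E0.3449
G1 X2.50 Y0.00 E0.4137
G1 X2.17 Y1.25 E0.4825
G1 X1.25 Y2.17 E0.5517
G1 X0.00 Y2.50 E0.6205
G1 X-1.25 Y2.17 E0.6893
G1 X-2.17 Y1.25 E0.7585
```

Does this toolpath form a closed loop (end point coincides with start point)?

Start point (G0): (-2.50, 0.00). End point (last G1): the path does not return to the start — open.

no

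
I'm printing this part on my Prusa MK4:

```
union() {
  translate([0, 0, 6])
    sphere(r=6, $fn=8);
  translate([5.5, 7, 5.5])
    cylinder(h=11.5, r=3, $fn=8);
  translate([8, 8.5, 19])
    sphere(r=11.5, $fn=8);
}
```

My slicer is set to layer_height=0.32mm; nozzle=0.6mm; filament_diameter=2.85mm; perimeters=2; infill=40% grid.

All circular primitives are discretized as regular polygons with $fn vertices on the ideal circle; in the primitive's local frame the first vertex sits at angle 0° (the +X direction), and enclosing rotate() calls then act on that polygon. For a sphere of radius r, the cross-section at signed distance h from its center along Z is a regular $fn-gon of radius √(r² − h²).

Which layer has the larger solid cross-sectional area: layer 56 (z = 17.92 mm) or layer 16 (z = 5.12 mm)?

layer 56 (z = 17.92 mm)

Layer 56 (z = 17.92): the sphere does not reach this height (|z−center|=11.920 > r=6); the cylinder at (5.5, 7) does not reach this height (z outside [5.5, 17]); the sphere at (8, 8.5): section is a regular 8-gon, circumradius = √(r²−h²) = √(11.5²−1.08²) = 11.449 (area = (8/2)·11.449²·sin(360°/8) = 370.76 mm²); Combining (union): only the r=11.5 sphere at (8, 8.5) is present, so the union is just that shape — area = 370.76 mm². So its area = 370.76 mm². Layer 16 (z = 5.12): the sphere: section is a regular 8-gon, circumradius = √(r²−h²) = √(6²−0.88²) = 5.935 (area = (8/2)·5.935²·sin(360°/8) = 99.63 mm²); the cylinder at (5.5, 7) is not intersected at this z (z outside [5.5, 17]); the sphere at (8, 8.5) does not reach this height (|z−center|=13.880 > r=11.5); Merging all regions: only the r=6 sphere is present, so the union is just that shape — area = 99.63 mm². So its area = 99.63 mm². Layer 56 is larger (370.76 vs 99.63 mm²).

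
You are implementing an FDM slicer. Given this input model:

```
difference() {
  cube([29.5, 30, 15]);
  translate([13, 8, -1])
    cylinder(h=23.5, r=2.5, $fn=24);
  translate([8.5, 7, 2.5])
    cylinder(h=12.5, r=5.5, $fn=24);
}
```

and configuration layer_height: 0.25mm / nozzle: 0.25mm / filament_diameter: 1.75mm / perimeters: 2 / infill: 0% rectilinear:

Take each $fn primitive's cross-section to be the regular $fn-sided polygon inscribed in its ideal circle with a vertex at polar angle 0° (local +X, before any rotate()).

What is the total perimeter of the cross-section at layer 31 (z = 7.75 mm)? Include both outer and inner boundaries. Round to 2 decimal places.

At z = 7.75 mm: the cube is present — its section is the full 29.5×30 rectangle (perimeter 119.00 mm); the r=2.5 cylinder at (13, 8) contributes a regular 24-gon of circumradius 2.5 (perimeter = 2·24·2.500·sin(180°/24) = 15.66 mm); the cylinder at (8.5, 7): section is a regular 24-gon, circumradius r=5.5 (perimeter = 2·24·5.500·sin(180°/24) = 34.46 mm); Taking the first minus the rest: starting from the 29.5×30 cube, the r=2.5 cylinder at (13, 8) lies wholly inside it (removes its full 19.41 mm² and its 15.66 mm outline becomes a hole wall); the r=5.5 cylinder at (8.5, 7) partially overlaps it — only the 80.95 mm² overlap (of its 93.95 mm²) is removed, clipping the outline — boundary (outer + 1 inner loop) = 155.61 mm. Overall, the cross-section is one region with 1 hole. Total boundary length (outer + inner) = 155.61 mm.

155.61 mm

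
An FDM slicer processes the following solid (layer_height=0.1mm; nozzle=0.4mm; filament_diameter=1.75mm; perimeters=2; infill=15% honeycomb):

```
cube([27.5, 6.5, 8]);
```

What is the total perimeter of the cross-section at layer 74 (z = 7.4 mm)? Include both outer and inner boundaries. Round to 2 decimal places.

68.00 mm

At z = 7.4 mm: the cube (footprint 27.5×6.5) is included at this height (perimeter 68.00 mm). Overall, the cross-section is a single solid region. Total boundary length (outer) = 68.00 mm.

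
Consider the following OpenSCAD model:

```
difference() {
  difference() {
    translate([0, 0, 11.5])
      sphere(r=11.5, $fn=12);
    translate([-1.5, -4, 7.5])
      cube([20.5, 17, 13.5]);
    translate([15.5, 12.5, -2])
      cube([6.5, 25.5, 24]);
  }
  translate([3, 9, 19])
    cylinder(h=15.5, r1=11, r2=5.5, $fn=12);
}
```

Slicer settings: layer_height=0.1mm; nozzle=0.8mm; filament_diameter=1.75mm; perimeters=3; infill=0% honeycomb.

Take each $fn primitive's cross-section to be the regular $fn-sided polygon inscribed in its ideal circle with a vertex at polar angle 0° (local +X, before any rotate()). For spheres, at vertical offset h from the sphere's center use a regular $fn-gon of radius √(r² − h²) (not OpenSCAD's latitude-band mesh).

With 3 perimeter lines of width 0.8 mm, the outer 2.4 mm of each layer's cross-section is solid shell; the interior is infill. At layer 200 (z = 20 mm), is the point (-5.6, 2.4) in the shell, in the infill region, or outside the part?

shell

At z = 20 mm: the r=11.5 sphere slices to a regular 12-gon of circumradius 7.746 (√(r²−h²) with h=8.5 from center); the cube at (-1.5, -4) is present — its section is the full 20.5×17 rectangle; the cube at (15.5, 12.5) is present — its section is the full 6.5×25.5 rectangle; Subtracting the remaining from the first: starting from the r=11.5 sphere, the 20.5×17 cube at (-1.5, -4) partially overlaps it — only the 91.15 mm² overlap (of its 348.50 mm²) is removed, clipping the outline; the 6.5×25.5 cube at (15.5, 12.5) misses the remaining region (no effect) — 1 connected region; the cone at (3, 9): at t=0.065 of its height the radius interpolates to r₁+(r₂−r₁)t = 10.645, giving a regular 12-gon of that circumradius; Taking the first minus the rest: starting from the result so far, the cone at (3, 9) partially overlaps it — only the 23.24 mm² overlap (of its 339.96 mm²) is removed, clipping the outline — 1 connected region. Overall, the cross-section is a single solid region. The nearest boundary edge runs (-6.22, 3.68)→(-2.32, -0.22); distance from the point to it = 0.47 mm. The point is inside the cross-section, 0.47 mm from the nearest boundary — within the 2.4 mm shell band (3 × 0.8).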